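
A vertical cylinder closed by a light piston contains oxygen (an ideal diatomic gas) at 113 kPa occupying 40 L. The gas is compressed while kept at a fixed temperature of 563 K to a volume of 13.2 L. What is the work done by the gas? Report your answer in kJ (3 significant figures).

Isothermal: W = nRT ln(V₂/V₁) = P₁V₁ ln(V₂/V₁).
P₁V₁ = (113 kPa)(40 L) = 4520 J.
W = 4520 × ln(13.2/40) = 4520 × -1.109
W_by_gas = -5011 J.

W ≈ -5.01 kJ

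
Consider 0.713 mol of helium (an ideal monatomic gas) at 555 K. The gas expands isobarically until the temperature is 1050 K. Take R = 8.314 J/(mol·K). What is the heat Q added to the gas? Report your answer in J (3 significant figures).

Q ≈ 7340 J

Isobaric: W = nRΔT = (0.713)(8.314)(495) = 2934 J.
ΔU = nCᵥΔT with Cᵥ = 3R/2: ΔU = (0.713)(12.47)(495) = 4401 J.
Q = ΔU + W = 4401 + 2934 = 7336 J.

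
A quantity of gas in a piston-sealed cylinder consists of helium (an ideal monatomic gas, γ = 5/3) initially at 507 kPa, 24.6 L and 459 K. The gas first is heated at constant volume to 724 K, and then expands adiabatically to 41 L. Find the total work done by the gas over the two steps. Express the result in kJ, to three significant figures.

W_total ≈ 8.52 kJ

Step 1 (isochoric): W = 0 (constant volume).
After step 1: P = 799.7 kPa (V unchanged).
Step 2 (adiabatic): W = (P₁V₁ − P₂V₂)/(γ−1) = (19673 − 13995)/0.667 = 8517 J.
W_total = 0 + 8517 = 8517 J.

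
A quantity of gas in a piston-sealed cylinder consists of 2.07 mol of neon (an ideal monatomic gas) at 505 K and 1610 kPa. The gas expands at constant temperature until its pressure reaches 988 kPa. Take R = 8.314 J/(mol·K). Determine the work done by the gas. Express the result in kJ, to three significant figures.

Isothermal process: W = nRT ln(V₂/V₁) = nRT ln(P₁/P₂).
W = (2.07)(8.314)(505) × ln(1610/988)
  = 8691 × ln(1.63) = 8691 × 0.4883
W_by_gas = 4244 J.

W ≈ 4.24 kJ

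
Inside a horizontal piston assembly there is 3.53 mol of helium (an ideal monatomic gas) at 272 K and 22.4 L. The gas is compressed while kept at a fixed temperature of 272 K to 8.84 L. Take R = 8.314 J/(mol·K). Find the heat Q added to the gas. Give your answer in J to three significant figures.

Isothermal ⇒ ΔU = 0, so Q = W = nRT ln(V₂/V₁).
Q = (3.53)(8.314)(272) ln(8.84/22.4) = 7983 × -0.9298 = -7422 J.

Q ≈ -7420 J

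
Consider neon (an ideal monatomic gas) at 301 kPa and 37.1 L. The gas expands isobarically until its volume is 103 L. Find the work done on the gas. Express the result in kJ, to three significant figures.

W ≈ -19.8 kJ

Isobaric: W = P ΔV.
W = (301 kPa)(103 − 37.1 L) = (301)(65.9) = 19836 J.
Work on gas = −W_by = -19836 J.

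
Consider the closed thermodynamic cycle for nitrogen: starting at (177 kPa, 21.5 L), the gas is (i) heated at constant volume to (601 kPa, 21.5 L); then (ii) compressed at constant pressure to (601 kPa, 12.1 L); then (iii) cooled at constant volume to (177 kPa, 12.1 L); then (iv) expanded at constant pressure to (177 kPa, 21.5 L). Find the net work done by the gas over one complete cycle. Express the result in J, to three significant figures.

W_net ≈ -3990 J

Constant-volume legs do no work.
W(ii) = (601)(12.1 − 21.5) = -5649 J; W(iv) = (177)(21.5 − 12.1) = 1664 J.
W_net = -5649 + 1664 = -3986 J (the counter-clockwise enclosed area).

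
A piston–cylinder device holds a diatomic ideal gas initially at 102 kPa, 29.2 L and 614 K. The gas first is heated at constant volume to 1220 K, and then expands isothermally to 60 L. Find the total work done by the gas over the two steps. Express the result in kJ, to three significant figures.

W_total ≈ 4.26 kJ

Step 1 (isochoric): W = 0 (constant volume).
After step 1: P = 202.7 kPa (V unchanged).
Step 2 (isothermal): W = P₁V₁ ln(V₂/V₁) = (5918) ln(60/29.2) = 4262 J.
W_total = 0 + 4262 = 4262 J.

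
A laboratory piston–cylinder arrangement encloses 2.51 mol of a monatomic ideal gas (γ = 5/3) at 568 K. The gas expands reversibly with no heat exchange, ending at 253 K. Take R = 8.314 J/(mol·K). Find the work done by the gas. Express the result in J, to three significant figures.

Adiabatic ⇒ Q = 0, so W_by = −ΔU = nCᵥ(T₁ − T₂).
Cᵥ = 3R/2 = 12.47 J/(mol·K).
W = (2.51)(12.47)(568 − 253) = 9860 J.

W ≈ 9860 J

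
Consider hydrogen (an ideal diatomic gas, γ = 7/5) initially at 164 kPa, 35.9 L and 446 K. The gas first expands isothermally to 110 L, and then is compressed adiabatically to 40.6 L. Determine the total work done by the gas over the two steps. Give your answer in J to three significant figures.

W_total ≈ -618 J

Step 1 (isothermal): W = P₁V₁ ln(V₂/V₁) = (5888) ln(110/35.9) = 6593 J.
After step 1: P = 53.52 kPa, V = 110 L, T = 446 K.
Step 2 (adiabatic): W = (P₁V₁ − P₂V₂)/(γ−1) = (5888 − 8772)/0.4 = -7210 J.
W_total = 6593 − 7210 = -617.7 J.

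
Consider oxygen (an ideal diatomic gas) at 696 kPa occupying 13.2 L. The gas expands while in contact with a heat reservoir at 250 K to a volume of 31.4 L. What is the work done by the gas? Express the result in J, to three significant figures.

W ≈ 7960 J

Isothermal: W = nRT ln(V₂/V₁) = P₁V₁ ln(V₂/V₁).
P₁V₁ = (696 kPa)(13.2 L) = 9187 J.
W = 9187 × ln(31.4/13.2) = 9187 × 0.8666
W_by_gas = 7962 J.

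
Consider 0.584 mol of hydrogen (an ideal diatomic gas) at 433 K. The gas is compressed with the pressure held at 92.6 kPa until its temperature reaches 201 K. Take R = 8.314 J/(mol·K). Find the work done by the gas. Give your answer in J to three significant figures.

Isobaric: W = P ΔV = nR ΔT.
W = (0.584)(8.314)(201 − 433) = -1126 J.

W ≈ -1130 J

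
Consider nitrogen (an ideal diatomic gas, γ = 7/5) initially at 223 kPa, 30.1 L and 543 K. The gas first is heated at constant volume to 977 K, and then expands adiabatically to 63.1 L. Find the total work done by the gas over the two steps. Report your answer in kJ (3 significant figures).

Step 1 (isochoric): W = 0 (constant volume).
After step 1: P = 401.2 kPa (V unchanged).
Step 2 (adiabatic): W = (P₁V₁ − P₂V₂)/(γ−1) = (12077 − 8982)/0.4 = 7738 J.
W_total = 0 + 7738 = 7738 J.

W_total ≈ 7.74 kJ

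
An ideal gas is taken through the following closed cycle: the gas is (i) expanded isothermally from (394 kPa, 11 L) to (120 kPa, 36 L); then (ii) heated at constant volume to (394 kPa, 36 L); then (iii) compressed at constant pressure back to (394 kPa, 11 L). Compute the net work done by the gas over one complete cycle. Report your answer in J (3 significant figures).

Leg (i): W = PᵢVᵢ ln(V_f/Vᵢ) = (4334) ln(36/11) = 5138 J.
Leg (ii): W = 0.
Leg (iii): W = PΔV = (394)(11 − 36) = -9850 J.
W_net = 5138 − 9850 = -4712 J.

W_net ≈ -4710 J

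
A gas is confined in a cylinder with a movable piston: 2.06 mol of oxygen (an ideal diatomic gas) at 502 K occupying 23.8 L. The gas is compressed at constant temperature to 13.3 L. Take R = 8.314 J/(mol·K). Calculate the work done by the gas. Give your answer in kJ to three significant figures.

Isothermal: W = nRT ln(V₂/V₁).
W = (2.06)(8.314)(502) × ln(13.3/23.8)
  = 8598 × -0.5819
W_by_gas = -5003 J.

W ≈ -5.00 kJ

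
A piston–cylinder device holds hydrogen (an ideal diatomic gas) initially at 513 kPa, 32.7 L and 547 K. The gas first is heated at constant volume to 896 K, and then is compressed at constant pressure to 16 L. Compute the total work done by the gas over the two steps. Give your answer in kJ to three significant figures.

W_total ≈ -14.0 kJ

Step 1 (isochoric): W = 0 (constant volume).
After step 1: P = 840.3 kPa (V unchanged).
Step 2 (isobaric): W = PΔV = (840.3 kPa)(16 − 32.7 L) = -14033 J.
W_total = 0 − 14033 = -14033 J.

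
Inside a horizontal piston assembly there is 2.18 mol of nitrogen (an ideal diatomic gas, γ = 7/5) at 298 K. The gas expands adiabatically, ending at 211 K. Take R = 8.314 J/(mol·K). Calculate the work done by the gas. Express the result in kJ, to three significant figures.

Adiabatic ⇒ Q = 0, so W_by = −ΔU = nCᵥ(T₁ − T₂).
Cᵥ = 5R/2 = 20.79 J/(mol·K).
W = (2.18)(20.79)(298 − 211) = 3942 J.

W ≈ 3.94 kJ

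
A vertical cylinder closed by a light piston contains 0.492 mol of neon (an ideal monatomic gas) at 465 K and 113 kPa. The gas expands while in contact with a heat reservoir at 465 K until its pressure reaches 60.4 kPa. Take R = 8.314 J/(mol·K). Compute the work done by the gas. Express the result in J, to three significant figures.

W ≈ 1190 J

Isothermal process: W = nRT ln(V₂/V₁) = nRT ln(P₁/P₂).
W = (0.492)(8.314)(465) × ln(113/60.4)
  = 1902 × ln(1.871) = 1902 × 0.6264
W_by_gas = 1191 J.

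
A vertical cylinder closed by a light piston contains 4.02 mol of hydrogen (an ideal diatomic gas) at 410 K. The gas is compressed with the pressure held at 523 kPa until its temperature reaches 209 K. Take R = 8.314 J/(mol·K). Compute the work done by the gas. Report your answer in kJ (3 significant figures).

Isobaric: W = P ΔV = nR ΔT.
W = (4.02)(8.314)(209 − 410) = -6718 J.

W ≈ -6.72 kJ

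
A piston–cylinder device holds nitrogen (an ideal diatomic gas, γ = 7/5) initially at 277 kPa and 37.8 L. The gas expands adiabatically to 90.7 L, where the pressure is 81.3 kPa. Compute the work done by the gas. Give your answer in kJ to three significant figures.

W ≈ 7.74 kJ

Adiabatic: W = (P₁V₁ − P₂V₂)/(γ − 1) with γ = 7/5.
P₁V₁ = 10471 J, P₂V₂ = 7374 J.
W = (10471 − 7374) / 0.4 = 7742 J.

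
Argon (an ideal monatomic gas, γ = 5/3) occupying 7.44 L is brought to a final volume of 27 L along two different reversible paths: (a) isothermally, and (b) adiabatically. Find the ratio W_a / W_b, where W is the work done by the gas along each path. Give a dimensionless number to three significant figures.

Path (a) isothermal: W = P₁V₁ ln(V₂/V₁) → W_a/(P₁V₁) = 1.289.
Path (b) adiabatic: W = P₁V₁(1 − (V₁/V₂)^(γ−1))/(γ−1) → W_b/(P₁V₁) = 0.8648.
W_a / W_b = 1.289 / 0.8648 = 1.49.

W_a / W_b ≈ 1.49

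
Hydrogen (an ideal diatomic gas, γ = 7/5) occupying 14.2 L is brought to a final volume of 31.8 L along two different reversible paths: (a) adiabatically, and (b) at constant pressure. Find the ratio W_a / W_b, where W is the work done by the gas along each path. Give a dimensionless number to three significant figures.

Path (a) adiabatic: W = P₁V₁(1 − (V₁/V₂)^(γ−1))/(γ−1) → W_a/(P₁V₁) = 0.6891.
Path (b) isobaric: W = P₁(V₂ − V₁) → W_b/(P₁V₁) = 1.239.
W_a / W_b = 0.6891 / 1.239 = 0.556.

W_a / W_b ≈ 0.556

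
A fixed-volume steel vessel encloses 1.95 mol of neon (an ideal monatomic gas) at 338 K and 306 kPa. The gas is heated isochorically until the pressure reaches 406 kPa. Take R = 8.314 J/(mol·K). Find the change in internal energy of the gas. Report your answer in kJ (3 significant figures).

Constant volume ⇒ W = 0, so Q = ΔU = nCᵥΔT with Cᵥ = 3R/2 = 12.47 J/(mol·K).
At constant V, T₂/T₁ = P₂/P₁ ⇒ ΔT = T₁(P₂/P₁ − 1) = 338·(406/306 − 1) = 110.5 K.
ΔU = (1.95)(12.47)(110.5) = 2686 J.

ΔU ≈ 2.69 kJ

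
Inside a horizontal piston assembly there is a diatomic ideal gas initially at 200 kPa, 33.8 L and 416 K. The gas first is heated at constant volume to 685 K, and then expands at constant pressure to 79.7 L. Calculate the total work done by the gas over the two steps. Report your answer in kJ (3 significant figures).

W_total ≈ 15.1 kJ

Step 1 (isochoric): W = 0 (constant volume).
After step 1: P = 329.3 kPa (V unchanged).
Step 2 (isobaric): W = PΔV = (329.3 kPa)(79.7 − 33.8 L) = 15116 J.
W_total = 0 + 15116 = 15116 J.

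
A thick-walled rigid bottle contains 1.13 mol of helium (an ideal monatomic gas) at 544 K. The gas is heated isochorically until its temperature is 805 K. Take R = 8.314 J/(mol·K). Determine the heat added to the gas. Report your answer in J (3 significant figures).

Constant volume ⇒ W = 0, so Q = ΔU = nCᵥΔT with Cᵥ = 3R/2 = 12.47 J/(mol·K).
ΔU = (1.13)(12.47)(805 − 544) = 3678 J.

Q ≈ 3680 J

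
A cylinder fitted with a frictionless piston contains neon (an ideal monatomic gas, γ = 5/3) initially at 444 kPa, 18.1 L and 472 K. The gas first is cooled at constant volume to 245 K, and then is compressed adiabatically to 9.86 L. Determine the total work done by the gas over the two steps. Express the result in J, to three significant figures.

Step 1 (isochoric): W = 0 (constant volume).
After step 1: P = 230.5 kPa (V unchanged).
Step 2 (adiabatic): W = (P₁V₁ − P₂V₂)/(γ−1) = (4171 − 6254)/0.667 = -3124 J.
W_total = 0 − 3124 = -3124 J.

W_total ≈ -3120 J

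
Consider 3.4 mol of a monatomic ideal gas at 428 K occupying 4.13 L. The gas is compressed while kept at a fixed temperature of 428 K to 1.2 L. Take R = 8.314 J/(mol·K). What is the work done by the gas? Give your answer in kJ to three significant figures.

Isothermal: W = nRT ln(V₂/V₁).
W = (3.4)(8.314)(428) × ln(1.2/4.13)
  = 12099 × -1.236
W_by_gas = -14953 J.

W ≈ -15.0 kJ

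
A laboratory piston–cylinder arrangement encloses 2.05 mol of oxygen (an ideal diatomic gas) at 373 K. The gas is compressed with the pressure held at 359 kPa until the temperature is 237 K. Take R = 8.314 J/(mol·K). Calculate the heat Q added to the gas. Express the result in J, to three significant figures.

Isobaric: W = nRΔT = (2.05)(8.314)(-136) = -2318 J.
ΔU = nCᵥΔT with Cᵥ = 5R/2: ΔU = (2.05)(20.79)(-136) = -5795 J.
Q = ΔU + W = -5795 − 2318 = -8113 J.

Q ≈ -8110 J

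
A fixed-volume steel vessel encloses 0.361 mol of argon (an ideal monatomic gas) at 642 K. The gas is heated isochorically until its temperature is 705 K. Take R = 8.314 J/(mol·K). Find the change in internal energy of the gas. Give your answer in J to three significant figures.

ΔU ≈ 284 J

Constant volume ⇒ W = 0, so Q = ΔU = nCᵥΔT with Cᵥ = 3R/2 = 12.47 J/(mol·K).
ΔU = (0.361)(12.47)(705 − 642) = 283.6 J.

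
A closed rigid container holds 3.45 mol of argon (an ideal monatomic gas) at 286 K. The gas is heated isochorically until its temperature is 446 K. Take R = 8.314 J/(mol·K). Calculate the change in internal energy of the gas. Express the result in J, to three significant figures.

ΔU ≈ 6880 J

Constant volume ⇒ W = 0, so Q = ΔU = nCᵥΔT with Cᵥ = 3R/2 = 12.47 J/(mol·K).
ΔU = (3.45)(12.47)(446 − 286) = 6884 J.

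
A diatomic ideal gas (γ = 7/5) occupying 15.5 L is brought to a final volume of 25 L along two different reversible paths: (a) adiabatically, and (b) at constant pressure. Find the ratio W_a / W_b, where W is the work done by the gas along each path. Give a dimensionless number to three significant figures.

Path (a) adiabatic: W = P₁V₁(1 − (V₁/V₂)^(γ−1))/(γ−1) → W_a/(P₁V₁) = 0.4351.
Path (b) isobaric: W = P₁(V₂ − V₁) → W_b/(P₁V₁) = 0.6129.
W_a / W_b = 0.4351 / 0.6129 = 0.7099.

W_a / W_b ≈ 0.710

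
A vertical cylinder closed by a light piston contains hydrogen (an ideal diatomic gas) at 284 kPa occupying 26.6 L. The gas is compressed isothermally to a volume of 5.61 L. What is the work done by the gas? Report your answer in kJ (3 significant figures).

Isothermal: W = nRT ln(V₂/V₁) = P₁V₁ ln(V₂/V₁).
P₁V₁ = (284 kPa)(26.6 L) = 7554 J.
W = 7554 × ln(5.61/26.6) = 7554 × -1.556
W_by_gas = -11757 J.

W ≈ -11.8 kJ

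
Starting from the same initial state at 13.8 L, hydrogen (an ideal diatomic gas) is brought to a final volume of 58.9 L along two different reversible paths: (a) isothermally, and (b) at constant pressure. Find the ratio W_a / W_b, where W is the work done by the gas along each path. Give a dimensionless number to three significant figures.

W_a / W_b ≈ 0.444

Path (a) isothermal: W = P₁V₁ ln(V₂/V₁) → W_a/(P₁V₁) = 1.451.
Path (b) isobaric: W = P₁(V₂ − V₁) → W_b/(P₁V₁) = 3.268.
W_a / W_b = 1.451 / 3.268 = 0.444.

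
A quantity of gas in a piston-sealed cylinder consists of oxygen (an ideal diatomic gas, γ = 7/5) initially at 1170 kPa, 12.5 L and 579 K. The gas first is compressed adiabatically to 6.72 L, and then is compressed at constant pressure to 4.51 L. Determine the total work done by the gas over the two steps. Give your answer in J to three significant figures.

W_total ≈ -16500 J

Step 1 (adiabatic): W = (P₁V₁ − P₂V₂)/(γ−1) = (14625 − 18746)/0.4 = -10303 J.
After step 1: P = 2790 kPa, V = 6.72 L, T = 742.2 K.
Step 2 (isobaric): W = PΔV = (2790 kPa)(4.51 − 6.72 L) = -6165 J.
W_total = -10303 − 6165 = -16468 J.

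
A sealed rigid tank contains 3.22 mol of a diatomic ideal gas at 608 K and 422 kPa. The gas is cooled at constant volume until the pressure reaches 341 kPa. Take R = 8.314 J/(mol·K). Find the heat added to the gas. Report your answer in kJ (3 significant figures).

Q ≈ -7.81 kJ

Constant volume ⇒ W = 0, so Q = ΔU = nCᵥΔT with Cᵥ = 5R/2 = 20.79 J/(mol·K).
At constant V, T₂/T₁ = P₂/P₁ ⇒ ΔT = T₁(P₂/P₁ − 1) = 608·(341/422 − 1) = -116.7 K.
ΔU = (3.22)(20.79)(-116.7) = -7811 J.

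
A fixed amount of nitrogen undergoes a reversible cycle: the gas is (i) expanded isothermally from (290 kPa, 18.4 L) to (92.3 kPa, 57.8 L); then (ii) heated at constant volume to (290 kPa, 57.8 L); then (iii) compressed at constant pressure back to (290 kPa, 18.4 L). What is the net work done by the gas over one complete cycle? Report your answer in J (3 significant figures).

Leg (i): W = PᵢVᵢ ln(V_f/Vᵢ) = (5336) ln(57.8/18.4) = 6108 J.
Leg (ii): W = 0.
Leg (iii): W = PΔV = (290)(18.4 − 57.8) = -11426 J.
W_net = 6108 − 11426 = -5318 J.

W_net ≈ -5320 J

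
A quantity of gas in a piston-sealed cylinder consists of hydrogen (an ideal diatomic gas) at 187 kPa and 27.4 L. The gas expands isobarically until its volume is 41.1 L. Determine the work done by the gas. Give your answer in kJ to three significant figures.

Isobaric: W = P ΔV.
W = (187 kPa)(41.1 − 27.4 L) = (187)(13.7) = 2562 J.

W ≈ 2.56 kJ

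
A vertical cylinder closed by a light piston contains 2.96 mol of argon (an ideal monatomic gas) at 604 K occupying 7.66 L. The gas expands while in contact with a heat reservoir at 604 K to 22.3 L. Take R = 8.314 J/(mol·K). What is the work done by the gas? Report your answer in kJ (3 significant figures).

W ≈ 15.9 kJ

Isothermal: W = nRT ln(V₂/V₁).
W = (2.96)(8.314)(604) × ln(22.3/7.66)
  = 14864 × 1.069
W_by_gas = 15883 J.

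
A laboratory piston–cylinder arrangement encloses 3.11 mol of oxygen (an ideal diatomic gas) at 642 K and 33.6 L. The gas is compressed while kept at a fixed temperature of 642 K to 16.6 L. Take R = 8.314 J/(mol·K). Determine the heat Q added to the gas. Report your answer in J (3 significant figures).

Q ≈ -11700 J

Isothermal ⇒ ΔU = 0, so Q = W = nRT ln(V₂/V₁).
Q = (3.11)(8.314)(642) ln(16.6/33.6) = 16600 × -0.7051 = -11705 J.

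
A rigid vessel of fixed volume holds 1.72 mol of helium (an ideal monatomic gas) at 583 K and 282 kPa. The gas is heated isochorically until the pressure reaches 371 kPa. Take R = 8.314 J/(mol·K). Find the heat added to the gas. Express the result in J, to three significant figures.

Constant volume ⇒ W = 0, so Q = ΔU = nCᵥΔT with Cᵥ = 3R/2 = 12.47 J/(mol·K).
At constant V, T₂/T₁ = P₂/P₁ ⇒ ΔT = T₁(P₂/P₁ − 1) = 583·(371/282 − 1) = 184 K.
ΔU = (1.72)(12.47)(184) = 3947 J.

Q ≈ 3950 J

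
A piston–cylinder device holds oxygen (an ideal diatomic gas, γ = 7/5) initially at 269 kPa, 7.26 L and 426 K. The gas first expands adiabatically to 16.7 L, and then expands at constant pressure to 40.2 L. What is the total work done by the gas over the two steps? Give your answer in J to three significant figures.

Step 1 (adiabatic): W = (P₁V₁ − P₂V₂)/(γ−1) = (1953 − 1400)/0.4 = 1384 J.
After step 1: P = 83.8 kPa, V = 16.7 L, T = 305.3 K.
Step 2 (isobaric): W = PΔV = (83.8 kPa)(40.2 − 16.7 L) = 1969 J.
W_total = 1384 + 1969 = 3353 J.

W_total ≈ 3350 J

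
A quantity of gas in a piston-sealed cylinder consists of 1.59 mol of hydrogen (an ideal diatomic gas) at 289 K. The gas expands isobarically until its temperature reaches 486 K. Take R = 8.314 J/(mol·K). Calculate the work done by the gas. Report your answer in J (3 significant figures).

Isobaric: W = P ΔV = nR ΔT.
W = (1.59)(8.314)(486 − 289) = 2604 J.

W ≈ 2600 J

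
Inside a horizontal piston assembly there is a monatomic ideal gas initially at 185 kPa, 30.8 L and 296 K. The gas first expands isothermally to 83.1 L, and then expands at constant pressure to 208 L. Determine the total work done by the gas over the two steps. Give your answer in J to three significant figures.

Step 1 (isothermal): W = P₁V₁ ln(V₂/V₁) = (5698) ln(83.1/30.8) = 5655 J.
After step 1: P = 68.57 kPa, V = 83.1 L, T = 296 K.
Step 2 (isobaric): W = PΔV = (68.57 kPa)(208 − 83.1 L) = 8564 J.
W_total = 5655 + 8564 = 14220 J.

W_total ≈ 14200 J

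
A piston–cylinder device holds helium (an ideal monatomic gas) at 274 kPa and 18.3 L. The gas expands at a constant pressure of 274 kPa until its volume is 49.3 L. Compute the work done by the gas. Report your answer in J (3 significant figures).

W ≈ 8490 J

Isobaric: W = P ΔV.
W = (274 kPa)(49.3 − 18.3 L) = (274)(31) = 8494 J.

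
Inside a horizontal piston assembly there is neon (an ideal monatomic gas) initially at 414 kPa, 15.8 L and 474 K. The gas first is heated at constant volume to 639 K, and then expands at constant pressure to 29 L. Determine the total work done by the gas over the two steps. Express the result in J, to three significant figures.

W_total ≈ 7370 J

Step 1 (isochoric): W = 0 (constant volume).
After step 1: P = 558.1 kPa (V unchanged).
Step 2 (isobaric): W = PΔV = (558.1 kPa)(29 − 15.8 L) = 7367 J.
W_total = 0 + 7367 = 7367 J.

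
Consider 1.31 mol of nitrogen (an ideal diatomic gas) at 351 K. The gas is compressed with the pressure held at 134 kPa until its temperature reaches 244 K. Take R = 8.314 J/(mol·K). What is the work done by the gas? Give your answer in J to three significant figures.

W ≈ -1170 J

Isobaric: W = P ΔV = nR ΔT.
W = (1.31)(8.314)(244 − 351) = -1165 J.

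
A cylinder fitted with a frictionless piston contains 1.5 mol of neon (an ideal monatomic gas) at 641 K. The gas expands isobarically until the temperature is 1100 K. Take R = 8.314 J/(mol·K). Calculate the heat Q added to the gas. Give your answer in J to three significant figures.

Isobaric: W = nRΔT = (1.5)(8.314)(459) = 5724 J.
ΔU = nCᵥΔT with Cᵥ = 3R/2: ΔU = (1.5)(12.47)(459) = 8586 J.
Q = ΔU + W = 8586 + 5724 = 14310 J.

Q ≈ 14300 J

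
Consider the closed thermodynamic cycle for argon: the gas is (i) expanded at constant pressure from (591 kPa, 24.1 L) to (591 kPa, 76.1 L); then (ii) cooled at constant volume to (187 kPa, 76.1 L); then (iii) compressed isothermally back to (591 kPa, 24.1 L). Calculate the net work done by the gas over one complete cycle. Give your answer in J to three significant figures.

Leg (i): W = PΔV = (591)(76.1 − 24.1) = 30732 J.
Leg (ii): W = 0.
Leg (iii): W = PᵢVᵢ ln(V_f/Vᵢ) = (14231) ln(24.1/76.1) = -16363 J.
W_net = 30732 − 16363 = 14369 J.

W_net ≈ 14400 J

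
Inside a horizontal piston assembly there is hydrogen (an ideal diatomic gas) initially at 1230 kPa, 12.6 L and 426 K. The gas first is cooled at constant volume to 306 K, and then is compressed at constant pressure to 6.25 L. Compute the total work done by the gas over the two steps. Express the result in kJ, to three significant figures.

W_total ≈ -5.61 kJ

Step 1 (isochoric): W = 0 (constant volume).
After step 1: P = 883.5 kPa (V unchanged).
Step 2 (isobaric): W = PΔV = (883.5 kPa)(6.25 − 12.6 L) = -5610 J.
W_total = 0 − 5610 = -5610 J.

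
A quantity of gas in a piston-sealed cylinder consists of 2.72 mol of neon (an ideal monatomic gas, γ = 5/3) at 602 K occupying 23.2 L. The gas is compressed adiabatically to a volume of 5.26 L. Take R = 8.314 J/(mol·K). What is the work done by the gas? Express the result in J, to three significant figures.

Adiabatic: TV^(γ−1) = const with γ = 5/3.
T₂ = T₁ (V₁/V₂)^(γ−1) = 602 × (23.2/5.26)^0.667 = 602 × 2.689 = 1619 K.
W_by = nCᵥ(T₁ − T₂) = (2.72)(12.47)(602 − 1619) = -34500 J.

W ≈ -34500 J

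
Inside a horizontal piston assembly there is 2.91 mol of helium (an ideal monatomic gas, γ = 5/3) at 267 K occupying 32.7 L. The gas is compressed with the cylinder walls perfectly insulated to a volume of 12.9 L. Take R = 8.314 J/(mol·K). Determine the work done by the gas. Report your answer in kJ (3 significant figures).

Adiabatic: TV^(γ−1) = const with γ = 5/3.
T₂ = T₁ (V₁/V₂)^(γ−1) = 267 × (32.7/12.9)^0.667 = 267 × 1.859 = 496.4 K.
W_by = nCᵥ(T₁ − T₂) = (2.91)(12.47)(267 − 496.4) = -8324 J.

W ≈ -8.32 kJ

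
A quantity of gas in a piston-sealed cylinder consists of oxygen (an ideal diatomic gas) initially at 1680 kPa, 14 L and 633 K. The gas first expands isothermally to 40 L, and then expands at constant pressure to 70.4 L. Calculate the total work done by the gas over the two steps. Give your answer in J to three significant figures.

Step 1 (isothermal): W = P₁V₁ ln(V₂/V₁) = (23520) ln(40/14) = 24692 J.
After step 1: P = 588 kPa, V = 40 L, T = 633 K.
Step 2 (isobaric): W = PΔV = (588 kPa)(70.4 − 40 L) = 17875 J.
W_total = 24692 + 17875 = 42567 J.

W_total ≈ 42600 J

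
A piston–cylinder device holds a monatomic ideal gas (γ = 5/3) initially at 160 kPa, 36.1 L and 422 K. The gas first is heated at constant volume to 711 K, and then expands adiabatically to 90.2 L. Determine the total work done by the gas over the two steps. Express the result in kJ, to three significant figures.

Step 1 (isochoric): W = 0 (constant volume).
After step 1: P = 269.6 kPa (V unchanged).
Step 2 (adiabatic): W = (P₁V₁ − P₂V₂)/(γ−1) = (9732 − 5285)/0.667 = 6670 J.
W_total = 0 + 6670 = 6670 J.

W_total ≈ 6.67 kJ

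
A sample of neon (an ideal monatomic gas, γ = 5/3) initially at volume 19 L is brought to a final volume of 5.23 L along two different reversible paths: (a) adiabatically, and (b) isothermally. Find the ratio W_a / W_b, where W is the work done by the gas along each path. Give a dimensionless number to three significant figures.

W_a / W_b ≈ 1.59

Path (a) adiabatic: W = P₁V₁(1 − (V₁/V₂)^(γ−1))/(γ−1) → W_a/(P₁V₁) = -2.045.
Path (b) isothermal: W = P₁V₁ ln(V₂/V₁) → W_b/(P₁V₁) = -1.29.
W_a / W_b = -2.045 / -1.29 = 1.585.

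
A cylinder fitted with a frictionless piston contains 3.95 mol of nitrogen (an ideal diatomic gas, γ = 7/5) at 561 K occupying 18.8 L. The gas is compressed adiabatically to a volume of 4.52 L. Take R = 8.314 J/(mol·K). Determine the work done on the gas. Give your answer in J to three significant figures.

W ≈ 35400 J

Adiabatic: TV^(γ−1) = const with γ = 7/5.
T₂ = T₁ (V₁/V₂)^(γ−1) = 561 × (18.8/4.52)^0.4 = 561 × 1.769 = 992.1 K.
W_by = nCᵥ(T₁ − T₂) = (3.95)(20.79)(561 − 992.1) = -35396 J.
Work on gas = −W_by = 35396 J.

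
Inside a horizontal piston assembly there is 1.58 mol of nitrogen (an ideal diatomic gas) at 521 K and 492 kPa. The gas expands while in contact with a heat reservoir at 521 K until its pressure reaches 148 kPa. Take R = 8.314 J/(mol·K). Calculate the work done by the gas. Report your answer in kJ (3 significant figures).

Isothermal process: W = nRT ln(V₂/V₁) = nRT ln(P₁/P₂).
W = (1.58)(8.314)(521) × ln(492/148)
  = 6844 × ln(3.324) = 6844 × 1.201
W_by_gas = 8221 J.

W ≈ 8.22 kJ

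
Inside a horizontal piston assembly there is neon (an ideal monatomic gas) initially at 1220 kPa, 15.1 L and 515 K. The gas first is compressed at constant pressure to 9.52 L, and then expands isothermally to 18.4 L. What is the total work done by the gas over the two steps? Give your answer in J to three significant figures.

Step 1 (isobaric): W = PΔV = (1220 kPa)(9.52 − 15.1 L) = -6808 J.
After step 1: P = 1220 kPa, V = 9.52 L, T = 324.7 K.
Step 2 (isothermal): W = P₁V₁ ln(V₂/V₁) = (11614) ln(18.4/9.52) = 7653 J.
W_total = -6808 + 7653 = 845.8 J.

W_total ≈ 846 J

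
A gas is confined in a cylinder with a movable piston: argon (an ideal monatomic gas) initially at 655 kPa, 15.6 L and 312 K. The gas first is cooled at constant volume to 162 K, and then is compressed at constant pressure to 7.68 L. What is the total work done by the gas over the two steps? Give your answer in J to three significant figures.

W_total ≈ -2690 J

Step 1 (isochoric): W = 0 (constant volume).
After step 1: P = 340.1 kPa (V unchanged).
Step 2 (isobaric): W = PΔV = (340.1 kPa)(7.68 − 15.6 L) = -2694 J.
W_total = 0 − 2694 = -2694 J.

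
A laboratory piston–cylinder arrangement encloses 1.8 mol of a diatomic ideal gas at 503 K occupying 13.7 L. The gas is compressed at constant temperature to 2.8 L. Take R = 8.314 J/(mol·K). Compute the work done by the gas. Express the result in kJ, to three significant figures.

W ≈ -12.0 kJ

Isothermal: W = nRT ln(V₂/V₁).
W = (1.8)(8.314)(503) × ln(2.8/13.7)
  = 7527 × -1.588
W_by_gas = -11952 J.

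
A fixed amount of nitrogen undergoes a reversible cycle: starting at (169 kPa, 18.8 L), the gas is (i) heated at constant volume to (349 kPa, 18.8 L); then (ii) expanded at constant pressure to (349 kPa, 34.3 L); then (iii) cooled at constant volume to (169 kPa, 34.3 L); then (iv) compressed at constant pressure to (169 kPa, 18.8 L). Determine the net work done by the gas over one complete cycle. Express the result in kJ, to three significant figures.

Constant-volume legs do no work.
W(ii) = (349)(34.3 − 18.8) = 5409 J; W(iv) = (169)(18.8 − 34.3) = -2619 J.
W_net = 5409 − 2619 = 2790 J (the clockwise enclosed area).

W_net ≈ 2.79 kJ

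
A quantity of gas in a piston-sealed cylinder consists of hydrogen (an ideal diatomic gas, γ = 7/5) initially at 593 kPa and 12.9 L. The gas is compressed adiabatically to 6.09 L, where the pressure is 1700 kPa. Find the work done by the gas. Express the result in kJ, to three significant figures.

Adiabatic: W = (P₁V₁ − P₂V₂)/(γ − 1) with γ = 7/5.
P₁V₁ = 7650 J, P₂V₂ = 10353 J.
W = (7650 − 10353) / 0.4 = -6758 J.

W ≈ -6.76 kJ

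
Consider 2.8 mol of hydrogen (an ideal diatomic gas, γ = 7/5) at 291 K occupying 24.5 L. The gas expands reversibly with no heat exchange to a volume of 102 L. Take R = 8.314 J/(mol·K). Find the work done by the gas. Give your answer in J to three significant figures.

W ≈ 7360 J

Adiabatic: TV^(γ−1) = const with γ = 7/5.
T₂ = T₁ (V₁/V₂)^(γ−1) = 291 × (24.5/102)^0.4 = 291 × 0.5652 = 164.5 K.
W_by = nCᵥ(T₁ − T₂) = (2.8)(20.79)(291 − 164.5) = 7363 J.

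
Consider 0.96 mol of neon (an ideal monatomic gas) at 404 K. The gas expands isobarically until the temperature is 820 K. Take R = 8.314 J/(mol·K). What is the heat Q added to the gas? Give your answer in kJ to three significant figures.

Q ≈ 8.30 kJ

Isobaric: W = nRΔT = (0.96)(8.314)(416) = 3320 J.
ΔU = nCᵥΔT with Cᵥ = 3R/2: ΔU = (0.96)(12.47)(416) = 4980 J.
Q = ΔU + W = 4980 + 3320 = 8301 J.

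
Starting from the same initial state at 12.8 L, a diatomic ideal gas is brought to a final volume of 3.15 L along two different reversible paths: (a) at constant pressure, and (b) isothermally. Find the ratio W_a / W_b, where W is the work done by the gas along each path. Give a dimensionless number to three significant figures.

Path (a) isobaric: W = P₁(V₂ − V₁) → W_a/(P₁V₁) = -0.7539.
Path (b) isothermal: W = P₁V₁ ln(V₂/V₁) → W_b/(P₁V₁) = -1.402.
W_a / W_b = -0.7539 / -1.402 = 0.5377.

W_a / W_b ≈ 0.538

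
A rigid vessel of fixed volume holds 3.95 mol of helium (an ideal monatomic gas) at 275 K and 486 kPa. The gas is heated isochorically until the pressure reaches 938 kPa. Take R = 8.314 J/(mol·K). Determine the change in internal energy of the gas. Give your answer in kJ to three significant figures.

Constant volume ⇒ W = 0, so Q = ΔU = nCᵥΔT with Cᵥ = 3R/2 = 12.47 J/(mol·K).
At constant V, T₂/T₁ = P₂/P₁ ⇒ ΔT = T₁(P₂/P₁ − 1) = 275·(938/486 − 1) = 255.8 K.
ΔU = (3.95)(12.47)(255.8) = 12599 J.

ΔU ≈ 12.6 kJ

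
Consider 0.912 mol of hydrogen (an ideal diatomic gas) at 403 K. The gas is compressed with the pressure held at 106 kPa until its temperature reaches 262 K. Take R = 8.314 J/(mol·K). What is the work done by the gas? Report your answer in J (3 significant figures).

Isobaric: W = P ΔV = nR ΔT.
W = (0.912)(8.314)(262 − 403) = -1069 J.

W ≈ -1070 J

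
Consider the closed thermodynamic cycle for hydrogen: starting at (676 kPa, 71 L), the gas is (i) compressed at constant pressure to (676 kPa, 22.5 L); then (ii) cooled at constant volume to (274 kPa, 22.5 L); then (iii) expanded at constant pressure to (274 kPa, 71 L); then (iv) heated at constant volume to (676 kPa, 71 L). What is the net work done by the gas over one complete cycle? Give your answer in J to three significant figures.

W_net ≈ -19500 J

Constant-volume legs do no work.
W(i) = (676)(22.5 − 71) = -32786 J; W(iii) = (274)(71 − 22.5) = 13289 J.
W_net = -32786 + 13289 = -19497 J (the counter-clockwise enclosed area).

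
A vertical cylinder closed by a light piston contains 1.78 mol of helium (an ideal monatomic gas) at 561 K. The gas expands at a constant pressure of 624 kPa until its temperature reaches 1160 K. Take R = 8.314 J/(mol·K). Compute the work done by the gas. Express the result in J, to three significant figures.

Isobaric: W = P ΔV = nR ΔT.
W = (1.78)(8.314)(1160 − 561) = 8865 J.

W ≈ 8860 J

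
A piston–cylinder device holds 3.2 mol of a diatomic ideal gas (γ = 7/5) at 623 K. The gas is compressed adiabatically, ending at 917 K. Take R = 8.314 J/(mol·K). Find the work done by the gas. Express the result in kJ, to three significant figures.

W ≈ -19.6 kJ

Adiabatic ⇒ Q = 0, so W_by = −ΔU = nCᵥ(T₁ − T₂).
Cᵥ = 5R/2 = 20.79 J/(mol·K).
W = (3.2)(20.79)(623 − 917) = -19555 J.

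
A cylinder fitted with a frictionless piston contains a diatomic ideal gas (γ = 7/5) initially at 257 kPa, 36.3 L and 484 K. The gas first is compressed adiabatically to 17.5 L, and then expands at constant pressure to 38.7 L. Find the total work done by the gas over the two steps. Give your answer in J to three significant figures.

W_total ≈ 7230 J

Step 1 (adiabatic): W = (P₁V₁ − P₂V₂)/(γ−1) = (9329 − 12491)/0.4 = -7904 J.
After step 1: P = 713.8 kPa, V = 17.5 L, T = 648 K.
Step 2 (isobaric): W = PΔV = (713.8 kPa)(38.7 − 17.5 L) = 15132 J.
W_total = -7904 + 15132 = 7228 J.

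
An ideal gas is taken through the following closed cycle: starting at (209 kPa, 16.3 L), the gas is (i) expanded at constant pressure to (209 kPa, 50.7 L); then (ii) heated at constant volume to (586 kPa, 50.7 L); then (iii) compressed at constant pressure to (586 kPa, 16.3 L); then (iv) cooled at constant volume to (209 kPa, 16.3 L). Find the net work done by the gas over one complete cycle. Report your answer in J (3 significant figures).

W_net ≈ -13000 J

Constant-volume legs do no work.
W(i) = (209)(50.7 − 16.3) = 7190 J; W(iii) = (586)(16.3 − 50.7) = -20158 J.
W_net = 7190 − 20158 = -12969 J (the counter-clockwise enclosed area).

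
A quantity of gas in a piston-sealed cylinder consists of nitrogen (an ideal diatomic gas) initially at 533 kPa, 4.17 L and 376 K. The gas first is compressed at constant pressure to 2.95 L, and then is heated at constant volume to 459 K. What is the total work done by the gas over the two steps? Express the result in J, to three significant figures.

Step 1 (isobaric): W = PΔV = (533 kPa)(2.95 − 4.17 L) = -650.3 J.
Step 2 (isochoric): W = 0 (constant volume).
W_total = -650.3 + 0 = -650.3 J.

W_total ≈ -650 J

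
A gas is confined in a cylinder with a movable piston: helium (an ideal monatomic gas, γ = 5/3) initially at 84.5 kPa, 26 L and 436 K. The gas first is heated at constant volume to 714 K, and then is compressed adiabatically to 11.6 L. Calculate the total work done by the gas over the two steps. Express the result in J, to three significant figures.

Step 1 (isochoric): W = 0 (constant volume).
After step 1: P = 138.4 kPa (V unchanged).
Step 2 (adiabatic): W = (P₁V₁ − P₂V₂)/(γ−1) = (3598 − 6162)/0.667 = -3846 J.
W_total = 0 − 3846 = -3846 J.

W_total ≈ -3850 J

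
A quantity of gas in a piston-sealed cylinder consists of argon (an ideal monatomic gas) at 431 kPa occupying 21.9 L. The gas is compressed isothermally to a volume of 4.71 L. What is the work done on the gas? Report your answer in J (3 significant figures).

W ≈ 14500 J

Isothermal: W = nRT ln(V₂/V₁) = P₁V₁ ln(V₂/V₁).
P₁V₁ = (431 kPa)(21.9 L) = 9439 J.
W = 9439 × ln(4.71/21.9) = 9439 × -1.537
W_by_gas = -14506 J; work on gas = −W_by = 14506 J.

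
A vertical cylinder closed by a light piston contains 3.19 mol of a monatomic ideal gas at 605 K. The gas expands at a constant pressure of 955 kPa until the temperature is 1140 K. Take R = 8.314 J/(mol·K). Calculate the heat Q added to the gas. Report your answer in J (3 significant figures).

Isobaric: W = nRΔT = (3.19)(8.314)(535) = 14189 J.
ΔU = nCᵥΔT with Cᵥ = 3R/2: ΔU = (3.19)(12.47)(535) = 21284 J.
Q = ΔU + W = 21284 + 14189 = 35473 J.

Q ≈ 35500 J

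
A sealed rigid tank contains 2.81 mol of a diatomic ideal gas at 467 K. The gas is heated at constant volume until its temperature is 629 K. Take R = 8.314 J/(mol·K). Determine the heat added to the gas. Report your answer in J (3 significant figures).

Constant volume ⇒ W = 0, so Q = ΔU = nCᵥΔT with Cᵥ = 5R/2 = 20.79 J/(mol·K).
ΔU = (2.81)(20.79)(629 − 467) = 9462 J.

Q ≈ 9460 J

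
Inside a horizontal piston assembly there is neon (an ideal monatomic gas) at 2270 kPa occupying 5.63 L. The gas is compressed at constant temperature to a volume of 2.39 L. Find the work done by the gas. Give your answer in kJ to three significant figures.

W ≈ -11.0 kJ

Isothermal: W = nRT ln(V₂/V₁) = P₁V₁ ln(V₂/V₁).
P₁V₁ = (2270 kPa)(5.63 L) = 12780 J.
W = 12780 × ln(2.39/5.63) = 12780 × -0.8568
W_by_gas = -10950 J.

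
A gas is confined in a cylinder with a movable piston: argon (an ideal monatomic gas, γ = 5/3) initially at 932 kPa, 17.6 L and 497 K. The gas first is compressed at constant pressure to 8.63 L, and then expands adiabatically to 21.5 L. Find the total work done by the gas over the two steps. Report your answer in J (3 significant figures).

Step 1 (isobaric): W = PΔV = (932 kPa)(8.63 − 17.6 L) = -8360 J.
After step 1: P = 932 kPa, V = 8.63 L, T = 243.7 K.
Step 2 (adiabatic): W = (P₁V₁ − P₂V₂)/(γ−1) = (8043 − 4377)/0.667 = 5500 J.
W_total = -8360 + 5500 = -2860 J.

W_total ≈ -2860 J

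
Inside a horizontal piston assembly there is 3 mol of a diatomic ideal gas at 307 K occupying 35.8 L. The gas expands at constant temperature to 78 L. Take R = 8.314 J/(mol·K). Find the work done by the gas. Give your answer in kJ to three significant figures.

Isothermal: W = nRT ln(V₂/V₁).
W = (3)(8.314)(307) × ln(78/35.8)
  = 7657 × 0.7788
W_by_gas = 5963 J.

W ≈ 5.96 kJ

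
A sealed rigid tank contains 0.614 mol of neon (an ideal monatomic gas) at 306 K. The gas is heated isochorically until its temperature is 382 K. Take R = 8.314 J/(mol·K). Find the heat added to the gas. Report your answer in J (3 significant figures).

Constant volume ⇒ W = 0, so Q = ΔU = nCᵥΔT with Cᵥ = 3R/2 = 12.47 J/(mol·K).
ΔU = (0.614)(12.47)(382 − 306) = 581.9 J.

Q ≈ 582 J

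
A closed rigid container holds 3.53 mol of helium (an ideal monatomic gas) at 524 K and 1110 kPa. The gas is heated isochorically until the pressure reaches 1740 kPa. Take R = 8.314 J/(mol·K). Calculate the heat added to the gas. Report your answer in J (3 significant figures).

Q ≈ 13100 J

Constant volume ⇒ W = 0, so Q = ΔU = nCᵥΔT with Cᵥ = 3R/2 = 12.47 J/(mol·K).
At constant V, T₂/T₁ = P₂/P₁ ⇒ ΔT = T₁(P₂/P₁ − 1) = 524·(1740/1110 − 1) = 297.4 K.
ΔU = (3.53)(12.47)(297.4) = 13093 J.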